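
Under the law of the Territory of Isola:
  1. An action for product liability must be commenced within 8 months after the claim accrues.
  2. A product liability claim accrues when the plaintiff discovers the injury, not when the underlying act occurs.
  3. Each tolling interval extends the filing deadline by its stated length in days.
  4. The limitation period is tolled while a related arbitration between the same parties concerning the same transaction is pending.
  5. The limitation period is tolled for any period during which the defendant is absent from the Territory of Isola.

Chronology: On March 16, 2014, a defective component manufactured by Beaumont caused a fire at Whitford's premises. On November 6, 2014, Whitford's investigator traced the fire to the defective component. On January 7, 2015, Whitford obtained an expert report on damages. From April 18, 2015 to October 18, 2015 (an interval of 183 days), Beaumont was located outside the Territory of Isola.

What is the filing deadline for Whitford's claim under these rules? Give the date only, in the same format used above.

January 5, 2016

The claim did not accrue until Whitford discovered the injury on November 6, 2014; the March 16, 2014 act date does not start the clock under the stated rule.
8 months from November 6, 2014 is July 6, 2015.
Because the defendant's absence from the jurisdiction ran from April 18, 2015 to October 18, 2015, the deadline is extended by 183 days to January 5, 2016.
None of the other events listed affects the running of the period under the stated rules.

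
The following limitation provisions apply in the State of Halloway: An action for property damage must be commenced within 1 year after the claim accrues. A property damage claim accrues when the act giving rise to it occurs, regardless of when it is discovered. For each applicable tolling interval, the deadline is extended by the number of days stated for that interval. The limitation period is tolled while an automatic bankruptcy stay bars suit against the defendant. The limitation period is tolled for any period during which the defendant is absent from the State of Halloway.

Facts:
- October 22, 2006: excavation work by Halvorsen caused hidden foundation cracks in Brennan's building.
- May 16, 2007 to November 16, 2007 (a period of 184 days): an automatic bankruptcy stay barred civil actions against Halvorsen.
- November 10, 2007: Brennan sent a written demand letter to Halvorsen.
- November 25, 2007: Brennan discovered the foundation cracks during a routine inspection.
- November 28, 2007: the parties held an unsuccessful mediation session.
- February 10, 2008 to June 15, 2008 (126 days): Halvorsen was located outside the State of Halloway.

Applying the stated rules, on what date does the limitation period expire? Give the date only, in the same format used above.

Accrual is governed by the date of the act, so the period began to run on October 22, 2006; the later discovery on November 25, 2007 is irrelevant under the stated rule.
1 year from October 22, 2006 is October 22, 2007.
The automatic bankruptcy stay from May 16, 2007 to November 16, 2007 tolled the period for 184 days, extending the deadline to April 23, 2008.
Because the defendant's absence from the jurisdiction ran from February 10, 2008 to June 15, 2008, the deadline is extended by 126 days to August 27, 2008.
Nothing else in the chronology tolls or restarts the period.

August 27, 2008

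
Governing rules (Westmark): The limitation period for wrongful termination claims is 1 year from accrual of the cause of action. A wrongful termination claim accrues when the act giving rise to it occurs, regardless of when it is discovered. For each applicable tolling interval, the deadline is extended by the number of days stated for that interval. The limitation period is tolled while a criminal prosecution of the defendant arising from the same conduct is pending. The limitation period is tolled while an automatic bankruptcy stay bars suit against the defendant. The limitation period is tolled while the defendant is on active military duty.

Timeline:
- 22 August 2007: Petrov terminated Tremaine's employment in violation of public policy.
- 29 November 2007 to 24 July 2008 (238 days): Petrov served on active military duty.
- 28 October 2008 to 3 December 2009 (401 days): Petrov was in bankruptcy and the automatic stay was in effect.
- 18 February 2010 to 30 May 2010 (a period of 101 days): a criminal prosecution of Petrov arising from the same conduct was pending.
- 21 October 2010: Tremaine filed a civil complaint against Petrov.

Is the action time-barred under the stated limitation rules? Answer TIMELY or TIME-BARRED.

TIME-BARRED

The limitation period began to run on 22 August 2007.
Adding the 1 year base period to 22 August 2007 gives a deadline of 22 August 2008, before any tolling.
The defendant's active military service from 29 November 2007 to 24 July 2008 tolled the period for 238 days, extending the deadline to 17 April 2009.
The period was tolled for 401 days by the automatic bankruptcy stay (28 October 2008 to 3 December 2009), pushing the deadline to 23 May 2010.
The pending criminal prosecution from 18 February 2010 to 30 May 2010 tolled the period for 101 days, extending the deadline to 1 September 2010.
Filing on 21 October 2010 missed the 1 September 2010 deadline — the action is time-barred.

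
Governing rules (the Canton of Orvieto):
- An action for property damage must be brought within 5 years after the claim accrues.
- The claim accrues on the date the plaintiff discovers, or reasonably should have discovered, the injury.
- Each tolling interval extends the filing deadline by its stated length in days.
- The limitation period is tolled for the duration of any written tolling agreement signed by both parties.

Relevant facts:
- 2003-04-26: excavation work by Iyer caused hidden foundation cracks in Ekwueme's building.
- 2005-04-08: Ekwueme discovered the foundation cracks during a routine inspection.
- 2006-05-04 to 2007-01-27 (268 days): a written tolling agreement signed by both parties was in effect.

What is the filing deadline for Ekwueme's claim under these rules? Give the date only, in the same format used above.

2011-01-01

The claim did not accrue until Ekwueme discovered the injury on 2005-04-08; the 2003-04-26 act date does not start the clock under the stated rule.
The untolled deadline — 5 years after 2005-04-08 — is 2010-04-08.
The period was tolled for 268 days by the written tolling agreement (2006-05-04 to 2007-01-27), pushing the deadline to 2011-01-01.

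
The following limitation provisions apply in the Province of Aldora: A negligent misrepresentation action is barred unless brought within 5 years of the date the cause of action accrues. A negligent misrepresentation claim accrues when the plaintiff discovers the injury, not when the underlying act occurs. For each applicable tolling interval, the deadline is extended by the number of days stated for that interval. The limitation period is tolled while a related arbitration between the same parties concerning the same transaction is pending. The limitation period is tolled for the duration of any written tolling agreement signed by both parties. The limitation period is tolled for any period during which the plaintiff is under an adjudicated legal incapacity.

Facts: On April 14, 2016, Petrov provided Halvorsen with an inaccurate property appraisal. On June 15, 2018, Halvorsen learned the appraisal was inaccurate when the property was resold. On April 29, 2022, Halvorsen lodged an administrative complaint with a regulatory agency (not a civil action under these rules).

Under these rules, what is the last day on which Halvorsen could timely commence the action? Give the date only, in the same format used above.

The claim did not accrue until Halvorsen discovered the injury on June 15, 2018; the April 14, 2016 act date does not start the clock under the stated rule.
The untolled deadline — 5 years after June 15, 2018 — is June 15, 2023.
The other events in the timeline have no effect on the limitation period under the stated rules.

June 15, 2023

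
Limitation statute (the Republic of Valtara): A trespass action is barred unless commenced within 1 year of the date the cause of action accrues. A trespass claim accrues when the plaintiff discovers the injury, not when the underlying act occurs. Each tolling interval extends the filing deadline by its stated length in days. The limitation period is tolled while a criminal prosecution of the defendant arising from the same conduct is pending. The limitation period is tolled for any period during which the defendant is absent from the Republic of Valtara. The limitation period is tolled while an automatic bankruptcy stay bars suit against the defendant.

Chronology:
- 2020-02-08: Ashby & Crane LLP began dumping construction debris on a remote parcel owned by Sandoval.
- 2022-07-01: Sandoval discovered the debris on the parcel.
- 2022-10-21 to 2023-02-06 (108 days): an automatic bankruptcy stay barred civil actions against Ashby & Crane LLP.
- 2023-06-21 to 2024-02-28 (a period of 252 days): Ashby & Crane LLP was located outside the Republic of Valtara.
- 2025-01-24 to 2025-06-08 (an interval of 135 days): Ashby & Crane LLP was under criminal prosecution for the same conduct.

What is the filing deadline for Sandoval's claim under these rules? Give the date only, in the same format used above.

2024-06-25

Accrual is tied to discovery, so the period began on 2022-07-01 rather than on 2020-02-08 when the act occurred.
1 year from 2022-07-01 is 2023-07-01.
The period was tolled for 108 days by the automatic bankruptcy stay (2022-10-21 to 2023-02-06), pushing the deadline to 2023-10-17.
Because the defendant's absence from the jurisdiction ran from 2023-06-21 to 2024-02-28, the deadline is extended by 252 days to 2024-06-25.
By the time the pending criminal prosecution began on 2025-01-24, the limitation period had already expired on 2024-06-25; that interval cannot revive it.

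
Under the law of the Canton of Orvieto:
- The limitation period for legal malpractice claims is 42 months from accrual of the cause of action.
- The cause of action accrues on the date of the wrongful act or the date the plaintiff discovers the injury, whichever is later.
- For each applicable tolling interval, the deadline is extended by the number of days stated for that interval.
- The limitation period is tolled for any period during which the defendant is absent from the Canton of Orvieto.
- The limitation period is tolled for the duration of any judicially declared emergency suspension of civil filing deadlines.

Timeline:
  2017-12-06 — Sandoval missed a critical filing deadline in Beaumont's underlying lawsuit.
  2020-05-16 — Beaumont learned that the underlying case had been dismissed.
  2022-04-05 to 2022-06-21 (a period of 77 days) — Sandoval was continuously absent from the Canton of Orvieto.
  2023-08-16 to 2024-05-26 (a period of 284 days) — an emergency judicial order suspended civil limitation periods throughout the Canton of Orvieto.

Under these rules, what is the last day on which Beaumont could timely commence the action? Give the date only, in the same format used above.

The claim accrued on 2020-05-16 — the later of the 2017-12-06 act and the 2020-05-16 discovery.
The untolled deadline — 42 months after 2020-05-16 — is 2023-11-16.
The defendant's absence from the jurisdiction from 2022-04-05 to 2022-06-21 tolled the period for 77 days, extending the deadline to 2024-02-01.
The period was tolled for 284 days by the emergency suspension of filing deadlines (2023-08-16 to 2024-05-26), pushing the deadline to 2024-11-11.

2024-11-11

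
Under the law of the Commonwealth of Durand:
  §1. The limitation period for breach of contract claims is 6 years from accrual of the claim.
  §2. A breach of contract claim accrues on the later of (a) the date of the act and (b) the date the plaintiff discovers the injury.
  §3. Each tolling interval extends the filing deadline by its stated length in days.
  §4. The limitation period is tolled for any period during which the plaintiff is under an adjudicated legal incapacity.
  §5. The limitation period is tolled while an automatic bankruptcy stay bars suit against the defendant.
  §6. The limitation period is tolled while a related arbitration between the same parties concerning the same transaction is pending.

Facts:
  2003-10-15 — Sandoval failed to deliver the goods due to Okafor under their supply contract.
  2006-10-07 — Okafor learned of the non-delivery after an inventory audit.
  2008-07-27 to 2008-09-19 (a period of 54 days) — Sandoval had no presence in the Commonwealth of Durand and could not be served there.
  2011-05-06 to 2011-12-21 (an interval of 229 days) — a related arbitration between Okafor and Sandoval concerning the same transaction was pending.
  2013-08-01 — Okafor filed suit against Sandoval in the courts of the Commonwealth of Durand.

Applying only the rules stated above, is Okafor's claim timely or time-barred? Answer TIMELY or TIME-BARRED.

Because discovery on 2006-10-07 post-dates the 2003-10-15 act, accrual under the later-of rule falls on 2006-10-07.
6 years from 2006-10-07 is 2012-10-07.
Because the pending related arbitration ran from 2011-05-06 to 2011-12-21, the deadline is extended by 229 days to 2013-05-24.
The defendant's absence from the jurisdiction from 2008-07-27 to 2008-09-19 does not toll the period, because no stated rule makes the defendant's absence a tolling event.
The 2013-08-01 filing falls after the 2013-05-24 deadline; the claim is time-barred.

TIME-BARRED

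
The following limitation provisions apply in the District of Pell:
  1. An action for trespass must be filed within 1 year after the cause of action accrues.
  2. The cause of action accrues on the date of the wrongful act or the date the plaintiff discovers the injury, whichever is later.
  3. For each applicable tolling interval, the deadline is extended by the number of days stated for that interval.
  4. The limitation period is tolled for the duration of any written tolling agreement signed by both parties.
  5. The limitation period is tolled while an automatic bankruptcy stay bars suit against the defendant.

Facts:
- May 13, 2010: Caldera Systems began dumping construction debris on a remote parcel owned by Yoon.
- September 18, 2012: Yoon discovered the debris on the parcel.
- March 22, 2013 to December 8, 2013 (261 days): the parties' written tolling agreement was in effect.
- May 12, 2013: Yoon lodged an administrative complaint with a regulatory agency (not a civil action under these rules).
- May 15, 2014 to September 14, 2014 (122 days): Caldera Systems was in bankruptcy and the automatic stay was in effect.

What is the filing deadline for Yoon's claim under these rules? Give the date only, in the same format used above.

Taking the later of the act (May 13, 2010) and discovery (September 18, 2012), the claim accrued on September 18, 2012.
1 year from September 18, 2012 is September 18, 2013.
The period was tolled for 261 days by the written tolling agreement (March 22, 2013 to December 8, 2013), pushing the deadline to June 6, 2014.
Because the automatic bankruptcy stay ran from May 15, 2014 to September 14, 2014, the deadline is extended by 122 days to October 6, 2014.
None of the other events listed affects the running of the period under the stated rules.

October 6, 2014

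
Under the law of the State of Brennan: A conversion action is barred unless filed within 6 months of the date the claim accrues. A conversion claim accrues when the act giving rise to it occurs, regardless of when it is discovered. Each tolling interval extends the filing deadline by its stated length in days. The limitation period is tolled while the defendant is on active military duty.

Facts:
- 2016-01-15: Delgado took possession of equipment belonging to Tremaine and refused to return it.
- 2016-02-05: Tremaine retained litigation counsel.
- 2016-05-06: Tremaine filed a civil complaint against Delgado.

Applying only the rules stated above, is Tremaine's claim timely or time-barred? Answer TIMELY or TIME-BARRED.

The claim accrued on 2016-01-15, when the wrongful act occurred.
6 months from 2016-01-15 is 2016-07-15.
The other events in the timeline have no effect on the limitation period under the stated rules.
The 2016-05-06 filing precedes the 2016-07-15 deadline; the claim is timely.

TIMELY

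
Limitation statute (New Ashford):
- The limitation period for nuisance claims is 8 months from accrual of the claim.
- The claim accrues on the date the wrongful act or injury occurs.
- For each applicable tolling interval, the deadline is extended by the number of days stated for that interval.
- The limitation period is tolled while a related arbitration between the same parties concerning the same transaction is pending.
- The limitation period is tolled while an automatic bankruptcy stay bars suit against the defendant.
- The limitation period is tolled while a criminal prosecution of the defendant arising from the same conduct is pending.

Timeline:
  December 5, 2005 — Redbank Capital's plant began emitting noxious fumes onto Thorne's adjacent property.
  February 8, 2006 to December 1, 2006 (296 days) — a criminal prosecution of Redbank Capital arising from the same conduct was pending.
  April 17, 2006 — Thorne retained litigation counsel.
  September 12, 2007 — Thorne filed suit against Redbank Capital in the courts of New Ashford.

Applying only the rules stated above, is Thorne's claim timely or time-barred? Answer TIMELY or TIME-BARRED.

TIME-BARRED

The claim accrued on December 5, 2005, when the wrongful act occurred.
The untolled deadline — 8 months after December 5, 2005 — is August 5, 2006.
Because the pending criminal prosecution ran from February 8, 2006 to December 1, 2006, the deadline is extended by 296 days to May 28, 2007.
None of the other events listed affects the running of the period under the stated rules.
The September 12, 2007 filing falls after the May 28, 2007 deadline; the claim is time-barred.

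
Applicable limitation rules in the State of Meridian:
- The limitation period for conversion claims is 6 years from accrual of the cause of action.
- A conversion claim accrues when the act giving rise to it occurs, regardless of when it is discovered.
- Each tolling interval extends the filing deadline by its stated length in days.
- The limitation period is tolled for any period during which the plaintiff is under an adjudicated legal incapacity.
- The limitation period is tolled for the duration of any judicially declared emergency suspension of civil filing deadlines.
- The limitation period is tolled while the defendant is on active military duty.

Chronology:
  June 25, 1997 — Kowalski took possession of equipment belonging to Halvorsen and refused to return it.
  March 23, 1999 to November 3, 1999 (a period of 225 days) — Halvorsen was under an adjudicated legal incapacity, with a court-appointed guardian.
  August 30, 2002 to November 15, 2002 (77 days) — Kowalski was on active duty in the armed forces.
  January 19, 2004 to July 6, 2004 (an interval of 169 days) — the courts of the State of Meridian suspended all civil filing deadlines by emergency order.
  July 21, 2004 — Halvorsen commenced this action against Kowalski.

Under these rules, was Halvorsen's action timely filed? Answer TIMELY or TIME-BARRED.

TIMELY

The cause of action accrued on June 25, 1997, the date of the act.
The untolled deadline — 6 years after June 25, 1997 — is June 25, 2003.
Because the plaintiff's legal incapacity ran from March 23, 1999 to November 3, 1999, the deadline is extended by 225 days to February 5, 2004.
Because the defendant's active military service ran from August 30, 2002 to November 15, 2002, the deadline is extended by 77 days to April 22, 2004.
The period was tolled for 169 days by the emergency suspension of filing deadlines (January 19, 2004 to July 6, 2004), pushing the deadline to October 8, 2004.
Halvorsen filed on July 21, 2004, before the October 8, 2004 deadline, so the action is timely.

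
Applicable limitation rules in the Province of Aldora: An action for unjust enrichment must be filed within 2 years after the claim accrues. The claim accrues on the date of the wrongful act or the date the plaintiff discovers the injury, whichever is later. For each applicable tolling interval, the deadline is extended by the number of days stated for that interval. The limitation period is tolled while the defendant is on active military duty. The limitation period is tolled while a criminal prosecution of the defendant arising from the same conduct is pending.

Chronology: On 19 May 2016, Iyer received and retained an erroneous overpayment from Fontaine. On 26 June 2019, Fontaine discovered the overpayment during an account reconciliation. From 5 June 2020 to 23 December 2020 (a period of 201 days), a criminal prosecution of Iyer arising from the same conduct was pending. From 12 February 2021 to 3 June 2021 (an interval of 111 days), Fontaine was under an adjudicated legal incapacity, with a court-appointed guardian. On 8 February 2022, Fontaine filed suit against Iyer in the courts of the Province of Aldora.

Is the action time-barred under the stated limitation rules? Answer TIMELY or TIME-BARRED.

TIME-BARRED

Because discovery on 26 June 2019 post-dates the 19 May 2016 act, accrual under the later-of rule falls on 26 June 2019.
Adding the 2 years base period to 26 June 2019 gives a deadline of 26 June 2021, before any tolling.
The pending criminal prosecution from 5 June 2020 to 23 December 2020 tolled the period for 201 days, extending the deadline to 13 January 2022.
The plaintiff's legal incapacity from 12 February 2021 to 3 June 2021 does not toll the period, because no stated rule makes the plaintiff's incapacity a tolling event.
The 8 February 2022 filing falls after the 13 January 2022 deadline; the claim is time-barred.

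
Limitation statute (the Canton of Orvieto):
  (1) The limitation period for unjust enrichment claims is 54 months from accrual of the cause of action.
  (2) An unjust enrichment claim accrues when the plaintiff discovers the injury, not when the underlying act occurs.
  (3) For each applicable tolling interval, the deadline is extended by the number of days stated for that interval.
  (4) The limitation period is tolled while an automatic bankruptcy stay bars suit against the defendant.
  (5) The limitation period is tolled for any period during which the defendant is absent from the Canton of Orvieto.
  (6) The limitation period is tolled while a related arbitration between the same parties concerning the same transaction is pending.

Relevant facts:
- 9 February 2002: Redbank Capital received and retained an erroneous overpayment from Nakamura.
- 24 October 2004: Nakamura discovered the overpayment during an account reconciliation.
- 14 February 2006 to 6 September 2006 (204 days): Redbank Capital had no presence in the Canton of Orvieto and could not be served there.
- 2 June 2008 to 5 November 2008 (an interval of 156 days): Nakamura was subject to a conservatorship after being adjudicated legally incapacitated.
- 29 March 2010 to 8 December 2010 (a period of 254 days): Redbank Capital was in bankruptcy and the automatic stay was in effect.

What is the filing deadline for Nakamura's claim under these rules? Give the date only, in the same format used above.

14 November 2009

Under the discovery rule, the claim accrued on 24 October 2004, when Nakamura discovered the injury — not on the 9 February 2002 date of the underlying act.
The untolled deadline — 54 months after 24 October 2004 — is 24 April 2009.
Because the defendant's absence from the jurisdiction ran from 14 February 2006 to 6 September 2006, the deadline is extended by 204 days to 14 November 2009.
The automatic bankruptcy stay starting 29 March 2010 came too late — the period had run on 14 November 2009 — and so does not extend the deadline.
No stated provision tolls the period for the plaintiff's incapacity, so the interval from 2 June 2008 to 5 November 2008 has no effect on the deadline.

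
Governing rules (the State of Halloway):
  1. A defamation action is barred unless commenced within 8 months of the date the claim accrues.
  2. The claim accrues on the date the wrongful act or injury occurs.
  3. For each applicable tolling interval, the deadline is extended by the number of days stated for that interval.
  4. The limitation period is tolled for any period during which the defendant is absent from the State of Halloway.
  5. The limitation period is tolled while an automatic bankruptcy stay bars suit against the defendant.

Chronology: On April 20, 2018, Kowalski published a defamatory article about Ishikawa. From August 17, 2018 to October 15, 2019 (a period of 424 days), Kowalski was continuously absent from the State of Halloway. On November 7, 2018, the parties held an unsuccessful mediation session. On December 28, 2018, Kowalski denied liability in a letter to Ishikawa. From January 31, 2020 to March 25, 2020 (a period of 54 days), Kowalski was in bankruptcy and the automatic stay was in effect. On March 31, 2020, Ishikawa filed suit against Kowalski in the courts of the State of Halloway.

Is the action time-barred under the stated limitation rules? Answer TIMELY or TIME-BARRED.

TIMELY

The limitation period began to run on April 20, 2018.
8 months from April 20, 2018 is December 20, 2018.
The period was tolled for 424 days by the defendant's absence from the jurisdiction (August 17, 2018 to October 15, 2019), pushing the deadline to February 17, 2020.
Because the automatic bankruptcy stay ran from January 31, 2020 to March 25, 2020, the deadline is extended by 54 days to April 11, 2020.
None of the other events listed affects the running of the period under the stated rules.
Filing on March 31, 2020 beat the April 11, 2020 deadline — the action is timely.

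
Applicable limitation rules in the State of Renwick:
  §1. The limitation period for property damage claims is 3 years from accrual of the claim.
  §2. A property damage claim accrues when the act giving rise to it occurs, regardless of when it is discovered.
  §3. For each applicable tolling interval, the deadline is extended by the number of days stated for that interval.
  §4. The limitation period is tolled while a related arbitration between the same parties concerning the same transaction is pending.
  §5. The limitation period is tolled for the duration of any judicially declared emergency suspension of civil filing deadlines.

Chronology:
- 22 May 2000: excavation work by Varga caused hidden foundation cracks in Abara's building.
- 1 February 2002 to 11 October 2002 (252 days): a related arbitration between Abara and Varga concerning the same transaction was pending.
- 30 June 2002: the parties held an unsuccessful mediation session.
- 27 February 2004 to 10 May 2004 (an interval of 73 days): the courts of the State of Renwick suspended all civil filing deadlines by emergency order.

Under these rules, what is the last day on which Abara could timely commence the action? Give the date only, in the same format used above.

The claim accrued on 22 May 2000, when the wrongful act occurred.
The untolled deadline — 3 years after 22 May 2000 — is 22 May 2003.
The period was tolled for 252 days by the pending related arbitration (1 February 2002 to 11 October 2002), pushing the deadline to 29 January 2004.
By the time the emergency suspension of filing deadlines began on 27 February 2004, the limitation period had already expired on 29 January 2004; that interval cannot revive it.
Nothing else in the chronology tolls or restarts the period.

29 January 2004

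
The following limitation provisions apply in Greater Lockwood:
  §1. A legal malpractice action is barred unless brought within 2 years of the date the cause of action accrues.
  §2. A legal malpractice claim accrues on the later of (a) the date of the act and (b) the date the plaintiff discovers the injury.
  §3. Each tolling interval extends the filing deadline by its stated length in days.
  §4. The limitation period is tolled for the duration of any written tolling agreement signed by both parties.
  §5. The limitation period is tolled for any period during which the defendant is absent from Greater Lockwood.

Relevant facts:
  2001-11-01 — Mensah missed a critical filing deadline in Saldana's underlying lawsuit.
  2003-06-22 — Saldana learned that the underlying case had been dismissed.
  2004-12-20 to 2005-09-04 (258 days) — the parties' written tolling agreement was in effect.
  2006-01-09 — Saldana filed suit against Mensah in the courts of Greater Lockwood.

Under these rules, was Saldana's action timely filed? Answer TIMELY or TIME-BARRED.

Taking the later of the act (2001-11-01) and discovery (2003-06-22), the claim accrued on 2003-06-22.
The untolled deadline — 2 years after 2003-06-22 — is 2005-06-22.
The period was tolled for 258 days by the written tolling agreement (2004-12-20 to 2005-09-04), pushing the deadline to 2006-03-07.
Saldana filed on 2006-01-09, before the 2006-03-07 deadline, so the action is timely.

TIMELY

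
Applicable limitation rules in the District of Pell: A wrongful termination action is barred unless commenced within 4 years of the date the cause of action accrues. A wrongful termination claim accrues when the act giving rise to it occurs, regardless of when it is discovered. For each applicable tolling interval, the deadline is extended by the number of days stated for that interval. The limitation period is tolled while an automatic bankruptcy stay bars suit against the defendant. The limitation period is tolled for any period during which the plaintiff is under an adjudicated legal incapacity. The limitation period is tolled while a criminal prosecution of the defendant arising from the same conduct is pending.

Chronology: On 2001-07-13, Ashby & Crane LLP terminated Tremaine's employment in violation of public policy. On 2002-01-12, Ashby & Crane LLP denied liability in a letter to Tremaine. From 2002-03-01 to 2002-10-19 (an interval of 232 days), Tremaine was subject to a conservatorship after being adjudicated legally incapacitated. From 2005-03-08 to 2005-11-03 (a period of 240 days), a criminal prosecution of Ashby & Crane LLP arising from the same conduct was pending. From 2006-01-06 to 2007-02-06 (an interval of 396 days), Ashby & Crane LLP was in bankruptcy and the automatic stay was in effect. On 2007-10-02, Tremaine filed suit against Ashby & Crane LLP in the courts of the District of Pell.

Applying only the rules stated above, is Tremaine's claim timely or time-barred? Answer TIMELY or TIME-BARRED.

TIMELY

The claim accrued on 2001-07-13, when the wrongful act occurred.
The untolled deadline — 4 years after 2001-07-13 — is 2005-07-13.
Because the plaintiff's legal incapacity ran from 2002-03-01 to 2002-10-19, the deadline is extended by 232 days to 2006-03-02.
Because the pending criminal prosecution ran from 2005-03-08 to 2005-11-03, the deadline is extended by 240 days to 2006-10-28.
Because the automatic bankruptcy stay ran from 2006-01-06 to 2007-02-06, the deadline is extended by 396 days to 2007-11-28.
Nothing else in the chronology tolls or restarts the period.
Tremaine filed on 2007-10-02, before the 2007-11-28 deadline, so the action is timely.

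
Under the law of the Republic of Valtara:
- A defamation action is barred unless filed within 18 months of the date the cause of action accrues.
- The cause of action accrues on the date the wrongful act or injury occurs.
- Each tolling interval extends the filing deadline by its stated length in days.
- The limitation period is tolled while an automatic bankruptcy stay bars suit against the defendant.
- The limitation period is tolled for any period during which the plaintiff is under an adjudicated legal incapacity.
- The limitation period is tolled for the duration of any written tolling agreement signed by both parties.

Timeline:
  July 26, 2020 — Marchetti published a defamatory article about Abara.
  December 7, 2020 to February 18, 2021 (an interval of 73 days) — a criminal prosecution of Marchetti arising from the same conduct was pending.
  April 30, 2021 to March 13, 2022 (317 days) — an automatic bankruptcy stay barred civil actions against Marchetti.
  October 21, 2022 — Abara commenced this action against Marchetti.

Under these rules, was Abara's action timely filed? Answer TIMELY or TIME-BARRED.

The limitation period began to run on July 26, 2020.
18 months from July 26, 2020 is January 26, 2022.
The automatic bankruptcy stay from April 30, 2021 to March 13, 2022 tolled the period for 317 days, extending the deadline to December 9, 2022.
The pending criminal prosecution from December 7, 2020 to February 18, 2021 does not toll the period, because no stated rule makes a criminal prosecution a tolling event.
Filing on October 21, 2022 beat the December 9, 2022 deadline — the action is timely.

TIMELY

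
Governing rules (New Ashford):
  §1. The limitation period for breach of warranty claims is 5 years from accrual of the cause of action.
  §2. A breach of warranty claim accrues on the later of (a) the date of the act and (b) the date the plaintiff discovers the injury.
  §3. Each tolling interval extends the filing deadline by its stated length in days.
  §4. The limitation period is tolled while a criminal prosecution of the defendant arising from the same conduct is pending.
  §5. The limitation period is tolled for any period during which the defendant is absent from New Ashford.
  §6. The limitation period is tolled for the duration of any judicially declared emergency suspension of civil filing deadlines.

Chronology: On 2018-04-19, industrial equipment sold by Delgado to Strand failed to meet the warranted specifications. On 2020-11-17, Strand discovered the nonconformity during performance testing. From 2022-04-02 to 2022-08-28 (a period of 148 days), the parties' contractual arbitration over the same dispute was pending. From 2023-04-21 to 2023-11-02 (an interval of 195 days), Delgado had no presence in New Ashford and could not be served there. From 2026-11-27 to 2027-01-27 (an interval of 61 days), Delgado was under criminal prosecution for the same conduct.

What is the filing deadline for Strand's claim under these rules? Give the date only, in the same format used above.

Taking the later of the act (2018-04-19) and discovery (2020-11-17), the claim accrued on 2020-11-17.
5 years from 2020-11-17 is 2025-11-17.
The period was tolled for 195 days by the defendant's absence from the jurisdiction (2023-04-21 to 2023-11-02), pushing the deadline to 2026-05-31.
The pending criminal prosecution from 2026-11-27 to 2027-01-27 began after the period had already run on 2026-05-31, so it has no tolling effect.
No stated provision tolls the period for a pending arbitration, so the interval from 2022-04-02 to 2022-08-28 has no effect on the deadline.

2026-05-31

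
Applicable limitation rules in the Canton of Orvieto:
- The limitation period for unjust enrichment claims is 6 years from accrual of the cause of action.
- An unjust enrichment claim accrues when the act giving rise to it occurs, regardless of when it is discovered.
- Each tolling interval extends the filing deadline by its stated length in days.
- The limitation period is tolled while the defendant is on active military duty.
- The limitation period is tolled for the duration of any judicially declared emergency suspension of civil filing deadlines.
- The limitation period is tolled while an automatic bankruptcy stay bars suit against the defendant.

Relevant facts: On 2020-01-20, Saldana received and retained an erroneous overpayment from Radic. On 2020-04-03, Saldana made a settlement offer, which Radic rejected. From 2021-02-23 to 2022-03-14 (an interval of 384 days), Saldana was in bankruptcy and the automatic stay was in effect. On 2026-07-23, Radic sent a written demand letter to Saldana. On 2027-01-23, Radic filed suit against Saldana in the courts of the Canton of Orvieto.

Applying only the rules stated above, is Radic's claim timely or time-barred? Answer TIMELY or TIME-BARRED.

The limitation period began to run on 2020-01-20.
6 years from 2020-01-20 is 2026-01-20.
The automatic bankruptcy stay from 2021-02-23 to 2022-03-14 tolled the period for 384 days, extending the deadline to 2027-02-08.
None of the other events listed affects the running of the period under the stated rules.
The 2027-01-23 filing precedes the 2027-02-08 deadline; the claim is timely.

TIMELY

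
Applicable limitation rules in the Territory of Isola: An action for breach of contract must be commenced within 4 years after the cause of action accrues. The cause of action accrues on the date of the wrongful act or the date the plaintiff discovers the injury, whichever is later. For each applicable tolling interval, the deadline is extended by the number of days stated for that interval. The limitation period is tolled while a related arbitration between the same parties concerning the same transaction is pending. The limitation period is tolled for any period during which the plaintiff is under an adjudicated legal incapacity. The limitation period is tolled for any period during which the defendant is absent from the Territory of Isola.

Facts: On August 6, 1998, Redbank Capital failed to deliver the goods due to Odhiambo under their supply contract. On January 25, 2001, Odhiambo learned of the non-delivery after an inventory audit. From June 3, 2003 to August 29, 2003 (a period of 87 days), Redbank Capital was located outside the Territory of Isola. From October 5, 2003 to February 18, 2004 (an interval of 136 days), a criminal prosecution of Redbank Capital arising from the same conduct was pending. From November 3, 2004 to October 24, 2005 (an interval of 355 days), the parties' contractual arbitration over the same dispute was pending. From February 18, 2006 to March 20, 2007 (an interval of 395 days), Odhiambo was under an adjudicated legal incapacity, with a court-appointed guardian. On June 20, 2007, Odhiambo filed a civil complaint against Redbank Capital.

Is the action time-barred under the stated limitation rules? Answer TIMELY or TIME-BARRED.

TIME-BARRED

Taking the later of the act (August 6, 1998) and discovery (January 25, 2001), the claim accrued on January 25, 2001.
Adding the 4 years base period to January 25, 2001 gives a deadline of January 25, 2005, before any tolling.
The defendant's absence from the jurisdiction from June 3, 2003 to August 29, 2003 tolled the period for 87 days, extending the deadline to April 22, 2005.
Because the pending related arbitration ran from November 3, 2004 to October 24, 2005, the deadline is extended by 355 days to April 12, 2006.
The period was tolled for 395 days by the plaintiff's legal incapacity (February 18, 2006 to March 20, 2007), pushing the deadline to May 12, 2007.
No stated provision tolls the period for a criminal prosecution, so the interval from October 5, 2003 to February 18, 2004 has no effect on the deadline.
Odhiambo filed on June 20, 2007, after the May 12, 2007 deadline, so the action is time-barred.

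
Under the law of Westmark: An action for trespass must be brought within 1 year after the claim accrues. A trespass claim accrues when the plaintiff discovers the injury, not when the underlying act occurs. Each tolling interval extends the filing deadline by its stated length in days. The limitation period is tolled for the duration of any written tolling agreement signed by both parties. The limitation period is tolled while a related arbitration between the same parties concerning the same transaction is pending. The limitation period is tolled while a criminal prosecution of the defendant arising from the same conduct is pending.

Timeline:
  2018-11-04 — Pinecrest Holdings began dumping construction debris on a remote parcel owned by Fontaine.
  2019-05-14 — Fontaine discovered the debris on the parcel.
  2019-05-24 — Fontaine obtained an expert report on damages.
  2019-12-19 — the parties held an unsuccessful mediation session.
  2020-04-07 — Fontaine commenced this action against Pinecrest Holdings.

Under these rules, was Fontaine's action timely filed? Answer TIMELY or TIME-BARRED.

TIMELY

The claim did not accrue until Fontaine discovered the injury on 2019-05-14; the 2018-11-04 act date does not start the clock under the stated rule.
The untolled deadline — 1 year after 2019-05-14 — is 2020-05-14.
None of the other events listed affects the running of the period under the stated rules.
The 2020-04-07 filing precedes the 2020-05-14 deadline; the claim is timely.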